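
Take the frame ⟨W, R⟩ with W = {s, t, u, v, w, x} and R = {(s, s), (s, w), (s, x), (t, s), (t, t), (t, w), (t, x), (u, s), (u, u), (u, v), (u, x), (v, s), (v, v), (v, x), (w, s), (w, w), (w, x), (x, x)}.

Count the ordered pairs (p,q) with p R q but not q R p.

Enumerating: (s,x), (t,s), (t,w), (t,x), (u,s), (u,v), (u,x), (v,s), (v,x), (w,x).

10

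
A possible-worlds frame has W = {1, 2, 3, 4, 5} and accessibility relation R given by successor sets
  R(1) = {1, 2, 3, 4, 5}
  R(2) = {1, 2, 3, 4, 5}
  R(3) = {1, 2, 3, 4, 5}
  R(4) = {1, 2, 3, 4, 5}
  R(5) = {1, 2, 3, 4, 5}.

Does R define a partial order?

Reflexive: yes — every world is R-related to itself.
Transitive: yes — every two-step R-path is closed by a direct edge.
Antisymmetric: no — 1 R 2 and 2 R 1 with 1 ≠ 2.
So R is not a partial order.

No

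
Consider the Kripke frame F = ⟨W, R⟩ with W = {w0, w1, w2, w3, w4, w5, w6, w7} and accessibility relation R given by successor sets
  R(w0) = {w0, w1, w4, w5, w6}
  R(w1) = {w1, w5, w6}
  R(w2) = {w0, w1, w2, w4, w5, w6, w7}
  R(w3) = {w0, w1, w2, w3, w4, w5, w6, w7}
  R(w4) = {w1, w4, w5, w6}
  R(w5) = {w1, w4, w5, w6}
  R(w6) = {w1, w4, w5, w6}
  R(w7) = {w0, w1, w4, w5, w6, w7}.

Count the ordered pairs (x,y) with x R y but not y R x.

23

Enumerating: (w0,w1), (w0,w4), (w0,w5), (w0,w6), (w2,w0), (w2,w1), (w2,w4), (w2,w5), (w2,w6), (w2,w7), (w3,w0), (w3,w1), … and 11 more.
Total: 23.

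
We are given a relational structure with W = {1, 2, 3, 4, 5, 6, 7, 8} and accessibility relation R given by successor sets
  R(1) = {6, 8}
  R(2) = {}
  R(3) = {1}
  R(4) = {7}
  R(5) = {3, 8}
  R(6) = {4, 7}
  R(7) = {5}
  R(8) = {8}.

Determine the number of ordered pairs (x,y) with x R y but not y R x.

Enumerating: (1,6), (1,8), (3,1), (4,7), (5,3), (5,8), (6,4), (6,7), (7,5).

9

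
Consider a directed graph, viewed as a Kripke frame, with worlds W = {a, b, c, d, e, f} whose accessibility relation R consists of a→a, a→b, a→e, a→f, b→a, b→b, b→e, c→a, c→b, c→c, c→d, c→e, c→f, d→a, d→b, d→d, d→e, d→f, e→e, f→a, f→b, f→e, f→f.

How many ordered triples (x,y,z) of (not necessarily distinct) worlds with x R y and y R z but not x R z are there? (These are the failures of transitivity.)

Enumerating: (b,a,f).

1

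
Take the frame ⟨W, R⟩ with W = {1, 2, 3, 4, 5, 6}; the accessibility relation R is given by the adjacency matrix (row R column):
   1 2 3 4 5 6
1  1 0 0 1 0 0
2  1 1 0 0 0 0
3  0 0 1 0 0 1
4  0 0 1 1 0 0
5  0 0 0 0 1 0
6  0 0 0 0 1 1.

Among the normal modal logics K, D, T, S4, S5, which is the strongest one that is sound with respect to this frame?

Serial (axiom D): yes — every world has a successor (e.g. 1 R 1).
Reflexive (axiom T): yes — every world is R-related to itself.
Transitive (axiom 4): no — 1 R 4 and 4 R 3, but not 1 R 3.
Euclidean (axiom 5): no — 1 R 4 and 1 R 1, but not 4 R 1.
So F validates K, D, T; S4 would additionally require R to be transitive. The strongest is T.

T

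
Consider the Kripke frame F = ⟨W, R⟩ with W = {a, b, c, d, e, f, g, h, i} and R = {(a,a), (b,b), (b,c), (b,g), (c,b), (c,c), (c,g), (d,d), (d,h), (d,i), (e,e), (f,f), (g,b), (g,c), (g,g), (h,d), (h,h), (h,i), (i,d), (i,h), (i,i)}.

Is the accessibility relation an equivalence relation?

Yes

Reflexive: yes — every world is R-related to itself.
Symmetric: yes — every pair in R has its reverse in R.
Transitive: yes — every two-step R-path is closed by a direct edge.
So R is an equivalence relation.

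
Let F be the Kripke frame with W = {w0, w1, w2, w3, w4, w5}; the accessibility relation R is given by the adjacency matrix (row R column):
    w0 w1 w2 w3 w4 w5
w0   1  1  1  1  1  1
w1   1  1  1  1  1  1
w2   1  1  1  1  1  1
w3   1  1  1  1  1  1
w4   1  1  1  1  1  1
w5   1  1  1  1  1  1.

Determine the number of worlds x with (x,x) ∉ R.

0

R is reflexive; there are no such worlds.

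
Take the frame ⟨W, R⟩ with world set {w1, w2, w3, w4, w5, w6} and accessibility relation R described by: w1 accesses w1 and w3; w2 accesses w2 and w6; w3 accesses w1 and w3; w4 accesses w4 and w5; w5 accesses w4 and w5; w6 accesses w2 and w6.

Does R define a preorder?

Yes

Reflexive: yes — every world is R-related to itself.
Transitive: yes — every two-step R-path is closed by a direct edge.
So R is a preorder.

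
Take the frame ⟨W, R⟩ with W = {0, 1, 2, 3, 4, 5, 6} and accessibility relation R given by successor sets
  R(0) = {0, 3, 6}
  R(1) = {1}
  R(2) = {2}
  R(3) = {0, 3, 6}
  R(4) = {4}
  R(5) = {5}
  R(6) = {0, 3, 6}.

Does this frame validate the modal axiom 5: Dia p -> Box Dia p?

The schema 5 characterises exactly the Euclidean frames.
Euclidean: yes — any two successors of a common world are R-related.

Yes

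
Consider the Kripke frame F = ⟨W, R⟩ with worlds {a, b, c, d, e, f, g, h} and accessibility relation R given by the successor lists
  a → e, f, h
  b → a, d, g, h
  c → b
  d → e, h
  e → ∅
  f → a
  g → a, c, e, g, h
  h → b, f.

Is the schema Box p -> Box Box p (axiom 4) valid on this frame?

No

The schema 4 characterises exactly the transitive frames.
Transitive: no — a R h and h R b, but not a R b.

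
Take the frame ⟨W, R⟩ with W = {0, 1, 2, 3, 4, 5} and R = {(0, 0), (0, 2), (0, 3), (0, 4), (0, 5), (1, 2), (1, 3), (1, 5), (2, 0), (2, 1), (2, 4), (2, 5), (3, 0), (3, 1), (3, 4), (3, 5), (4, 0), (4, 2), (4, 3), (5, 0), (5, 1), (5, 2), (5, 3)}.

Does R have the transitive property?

Transitive: no — 0 R 2 and 2 R 1, but not 0 R 1.

No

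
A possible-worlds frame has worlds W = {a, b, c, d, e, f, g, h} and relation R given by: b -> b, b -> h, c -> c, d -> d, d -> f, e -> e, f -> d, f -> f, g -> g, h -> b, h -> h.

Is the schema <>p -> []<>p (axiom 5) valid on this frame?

Axiom 5 corresponds to the accessibility relation being Euclidean.
Euclidean: yes — any two successors of a common world are R-related.

Yes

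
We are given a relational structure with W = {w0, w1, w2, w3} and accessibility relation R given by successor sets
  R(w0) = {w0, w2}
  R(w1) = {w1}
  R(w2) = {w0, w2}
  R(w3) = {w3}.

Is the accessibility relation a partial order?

Reflexive: yes — every world is R-related to itself.
Transitive: yes — every two-step R-path is closed by a direct edge.
Antisymmetric: no — w0 R w2 and w2 R w0 with w0 ≠ w2.
So R is not a partial order.

No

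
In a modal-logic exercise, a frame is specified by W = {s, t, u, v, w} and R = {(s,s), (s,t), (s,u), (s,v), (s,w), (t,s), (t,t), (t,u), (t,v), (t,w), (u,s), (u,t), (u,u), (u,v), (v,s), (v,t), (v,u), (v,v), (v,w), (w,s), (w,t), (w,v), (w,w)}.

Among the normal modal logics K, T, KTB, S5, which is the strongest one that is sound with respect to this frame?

KTB

Reflexive (axiom T): yes — every world is R-related to itself.
Symmetric (axiom B): yes — every pair in R has its reverse in R.
Euclidean (axiom 5): no — s R u and s R w, but not u R w.
So F validates K, T, KTB; S5 would additionally require R to be Euclidean. The strongest is KTB.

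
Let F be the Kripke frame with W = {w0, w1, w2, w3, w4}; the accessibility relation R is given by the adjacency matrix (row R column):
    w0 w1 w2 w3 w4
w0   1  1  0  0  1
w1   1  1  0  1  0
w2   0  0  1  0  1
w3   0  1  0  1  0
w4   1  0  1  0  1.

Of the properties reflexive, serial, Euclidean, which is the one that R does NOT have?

Reflexive: yes — every world is R-related to itself.
Serial: yes — every world has a successor (e.g. w0 R w0).
Euclidean: no — w0 R w1 and w0 R w4, but not w1 R w4.
Only Euclidean fails.

Euclidean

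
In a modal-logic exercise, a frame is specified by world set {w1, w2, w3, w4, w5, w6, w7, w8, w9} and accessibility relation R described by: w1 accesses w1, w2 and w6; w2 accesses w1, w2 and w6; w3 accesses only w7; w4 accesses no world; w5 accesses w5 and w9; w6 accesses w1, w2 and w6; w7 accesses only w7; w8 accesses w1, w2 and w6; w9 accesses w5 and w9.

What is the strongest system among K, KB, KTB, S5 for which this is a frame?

Symmetric (axiom B): no — w3 R w7 but not w7 R w3.
Reflexive (axiom T): no — w3 is not related to itself.
Euclidean (axiom 5): yes — any two successors of a common world are R-related.
So F validates K; KB would additionally require R to be symmetric. The strongest is K.

K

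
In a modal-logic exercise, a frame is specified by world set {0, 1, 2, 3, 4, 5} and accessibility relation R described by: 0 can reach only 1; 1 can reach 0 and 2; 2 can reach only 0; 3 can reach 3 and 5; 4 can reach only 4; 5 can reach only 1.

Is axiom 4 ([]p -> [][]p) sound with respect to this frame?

Axiom 4 corresponds to the accessibility relation being transitive.
Transitive: no — 0 R 1 and 1 R 2, but not 0 R 2.

No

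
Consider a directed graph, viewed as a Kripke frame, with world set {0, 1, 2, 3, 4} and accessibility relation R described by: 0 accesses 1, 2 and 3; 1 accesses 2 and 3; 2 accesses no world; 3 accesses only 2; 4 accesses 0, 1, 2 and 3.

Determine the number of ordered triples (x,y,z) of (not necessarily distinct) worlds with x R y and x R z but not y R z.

20

Enumerating: (0,1,1), (0,2,1), (0,2,2), (0,2,3), (0,3,1), (0,3,3), (1,2,2), (1,2,3), (1,3,3), (3,2,2), (4,0,0), (4,1,0), … and 8 more.
Total: 20.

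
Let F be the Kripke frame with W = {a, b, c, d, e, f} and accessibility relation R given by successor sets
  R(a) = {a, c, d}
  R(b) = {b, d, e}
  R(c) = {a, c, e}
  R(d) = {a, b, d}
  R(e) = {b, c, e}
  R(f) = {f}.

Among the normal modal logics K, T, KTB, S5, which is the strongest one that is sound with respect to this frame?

Reflexive (axiom T): yes — every world is R-related to itself.
Symmetric (axiom B): yes — every pair in R has its reverse in R.
Euclidean (axiom 5): no — a R c and a R d, but not c R d.
So F validates K, T, KTB; S5 would additionally require R to be Euclidean. The strongest is KTB.

KTB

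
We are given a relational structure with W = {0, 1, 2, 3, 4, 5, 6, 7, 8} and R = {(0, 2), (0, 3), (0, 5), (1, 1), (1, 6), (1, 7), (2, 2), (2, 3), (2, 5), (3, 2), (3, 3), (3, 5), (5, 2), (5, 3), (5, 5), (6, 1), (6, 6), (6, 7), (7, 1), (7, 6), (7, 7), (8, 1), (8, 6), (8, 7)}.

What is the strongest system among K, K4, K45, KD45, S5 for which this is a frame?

K45

Transitive (axiom 4): yes — every two-step R-path is closed by a direct edge.
Euclidean (axiom 5): yes — any two successors of a common world are R-related.
Serial (axiom D): no — 4 has no R-successor.
Reflexive (axiom T): no — 0 is not related to itself.
So F validates K, K4, K45; KD45 would additionally require R to be serial. The strongest is K45.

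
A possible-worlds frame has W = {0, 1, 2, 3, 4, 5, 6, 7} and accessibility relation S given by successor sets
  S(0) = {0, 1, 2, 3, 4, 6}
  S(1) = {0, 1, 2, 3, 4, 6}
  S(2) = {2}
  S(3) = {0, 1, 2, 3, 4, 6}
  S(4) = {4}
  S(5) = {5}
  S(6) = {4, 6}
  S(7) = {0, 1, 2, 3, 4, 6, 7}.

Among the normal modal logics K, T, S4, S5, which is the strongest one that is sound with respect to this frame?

S4

Reflexive (axiom T): yes — every world is S-related to itself.
Transitive (axiom 4): yes — every two-step S-path is closed by a direct edge.
Euclidean (axiom 5): no — 0 S 2 and 0 S 1, but not 2 S 1.
So F validates K, T, S4; S5 would additionally require S to be Euclidean. The strongest is S4.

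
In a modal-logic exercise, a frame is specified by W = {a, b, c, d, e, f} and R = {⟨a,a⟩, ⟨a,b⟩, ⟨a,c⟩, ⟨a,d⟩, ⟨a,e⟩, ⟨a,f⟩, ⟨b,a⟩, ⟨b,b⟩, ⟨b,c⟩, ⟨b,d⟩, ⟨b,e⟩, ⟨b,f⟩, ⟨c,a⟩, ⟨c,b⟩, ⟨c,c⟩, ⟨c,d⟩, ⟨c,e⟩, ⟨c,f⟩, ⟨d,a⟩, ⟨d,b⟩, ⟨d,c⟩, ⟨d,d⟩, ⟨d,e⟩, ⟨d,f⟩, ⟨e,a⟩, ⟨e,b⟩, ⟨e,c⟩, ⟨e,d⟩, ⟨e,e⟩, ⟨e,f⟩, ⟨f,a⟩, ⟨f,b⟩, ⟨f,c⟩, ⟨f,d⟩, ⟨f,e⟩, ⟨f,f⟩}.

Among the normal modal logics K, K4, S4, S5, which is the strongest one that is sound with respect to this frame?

Transitive (axiom 4): yes — every two-step R-path is closed by a direct edge.
Reflexive (axiom T): yes — every world is R-related to itself.
Euclidean (axiom 5): yes — any two successors of a common world are R-related.
So F validates K, K4, S4, S5. The strongest is S5.

S5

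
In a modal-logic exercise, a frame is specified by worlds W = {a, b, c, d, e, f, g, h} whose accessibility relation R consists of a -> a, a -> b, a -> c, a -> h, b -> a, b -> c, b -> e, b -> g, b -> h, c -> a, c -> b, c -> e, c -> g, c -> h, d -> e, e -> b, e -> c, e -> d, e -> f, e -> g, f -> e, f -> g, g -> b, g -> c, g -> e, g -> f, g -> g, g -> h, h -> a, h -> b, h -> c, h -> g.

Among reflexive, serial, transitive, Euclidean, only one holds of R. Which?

serial

Reflexive: no — b is not related to itself.
Serial: yes — every world has a successor (e.g. a R a).
Transitive: no — a R b and b R e, but not a R e.
Euclidean: no — b R a and b R e, but not a R e.
Only serial holds.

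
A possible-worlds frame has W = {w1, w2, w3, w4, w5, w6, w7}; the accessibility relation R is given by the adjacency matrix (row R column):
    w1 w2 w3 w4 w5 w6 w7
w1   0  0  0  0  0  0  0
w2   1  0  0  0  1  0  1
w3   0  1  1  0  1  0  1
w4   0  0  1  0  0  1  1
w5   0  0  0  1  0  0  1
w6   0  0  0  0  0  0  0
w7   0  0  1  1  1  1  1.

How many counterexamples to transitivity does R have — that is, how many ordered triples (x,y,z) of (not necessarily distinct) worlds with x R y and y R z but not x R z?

Enumerating: (w2,w5,w4), (w2,w7,w3), (w2,w7,w4), (w2,w7,w6), (w3,w2,w1), (w3,w5,w4), (w3,w7,w4), (w3,w7,w6), (w4,w3,w2), (w4,w3,w5), (w4,w7,w4), (w4,w7,w5), (w5,w4,w3), (w5,w4,w6), (w5,w7,w3), (w5,w7,w5), (w5,w7,w6), (w7,w3,w2).

18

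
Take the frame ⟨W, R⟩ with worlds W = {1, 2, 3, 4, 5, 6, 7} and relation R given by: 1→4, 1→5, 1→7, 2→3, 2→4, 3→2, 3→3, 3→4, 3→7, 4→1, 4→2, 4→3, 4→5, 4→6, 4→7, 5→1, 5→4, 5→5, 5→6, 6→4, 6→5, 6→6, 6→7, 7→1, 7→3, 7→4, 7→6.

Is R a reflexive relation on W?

Reflexive: no — 1 is not related to itself.

No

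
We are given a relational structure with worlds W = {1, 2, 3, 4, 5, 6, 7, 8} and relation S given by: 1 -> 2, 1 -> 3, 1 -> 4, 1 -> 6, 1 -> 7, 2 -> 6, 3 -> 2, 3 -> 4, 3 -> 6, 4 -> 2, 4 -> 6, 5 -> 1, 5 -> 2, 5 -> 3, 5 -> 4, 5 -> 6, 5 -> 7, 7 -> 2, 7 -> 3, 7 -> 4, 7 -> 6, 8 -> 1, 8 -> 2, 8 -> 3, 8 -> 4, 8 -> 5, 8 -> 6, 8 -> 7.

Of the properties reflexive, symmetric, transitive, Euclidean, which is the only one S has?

Reflexive: no — 1 is not related to itself.
Symmetric: no — 1 S 2 but not 2 S 1.
Transitive: yes — every two-step S-path is closed by a direct edge.
Euclidean: no — 1 S 2 and 1 S 3, but not 2 S 3.
Only transitive holds.

transitive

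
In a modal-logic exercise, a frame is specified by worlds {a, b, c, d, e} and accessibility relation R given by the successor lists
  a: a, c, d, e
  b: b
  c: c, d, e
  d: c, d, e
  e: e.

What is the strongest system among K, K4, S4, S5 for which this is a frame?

Transitive (axiom 4): yes — every two-step R-path is closed by a direct edge.
Reflexive (axiom T): yes — every world is R-related to itself.
Euclidean (axiom 5): no — a R e and a R c, but not e R c.
So F validates K, K4, S4; S5 would additionally require R to be Euclidean. The strongest is S4.

S4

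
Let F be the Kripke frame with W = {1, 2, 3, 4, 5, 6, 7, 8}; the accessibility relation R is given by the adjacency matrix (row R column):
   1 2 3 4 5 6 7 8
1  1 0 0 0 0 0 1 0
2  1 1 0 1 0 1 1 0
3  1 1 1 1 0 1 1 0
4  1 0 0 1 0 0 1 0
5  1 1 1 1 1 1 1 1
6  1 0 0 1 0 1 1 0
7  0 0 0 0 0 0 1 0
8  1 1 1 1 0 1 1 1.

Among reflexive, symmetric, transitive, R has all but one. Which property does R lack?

Reflexive: yes — every world is R-related to itself.
Symmetric: no — 1 R 7 but not 7 R 1.
Transitive: yes — every two-step R-path is closed by a direct edge.
Only symmetric fails.

symmetric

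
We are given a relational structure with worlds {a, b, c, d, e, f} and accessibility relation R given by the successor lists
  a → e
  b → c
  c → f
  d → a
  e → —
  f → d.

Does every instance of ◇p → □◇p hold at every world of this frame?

No

The schema 5 characterises exactly the Euclidean frames.
Euclidean: no — a R e and a R e, but not e R e.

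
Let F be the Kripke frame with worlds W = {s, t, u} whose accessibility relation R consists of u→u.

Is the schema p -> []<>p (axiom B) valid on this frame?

Axiom B corresponds to the accessibility relation being symmetric.
Symmetric: yes — every pair in R has its reverse in R.

Yes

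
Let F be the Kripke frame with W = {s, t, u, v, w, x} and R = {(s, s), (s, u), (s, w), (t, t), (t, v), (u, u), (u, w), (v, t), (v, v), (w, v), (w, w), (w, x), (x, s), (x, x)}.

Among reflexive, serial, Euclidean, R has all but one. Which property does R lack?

Reflexive: yes — every world is R-related to itself.
Serial: yes — every world has a successor (e.g. s R s).
Euclidean: no — s R w and s R u, but not w R u.
Only Euclidean fails.

Euclidean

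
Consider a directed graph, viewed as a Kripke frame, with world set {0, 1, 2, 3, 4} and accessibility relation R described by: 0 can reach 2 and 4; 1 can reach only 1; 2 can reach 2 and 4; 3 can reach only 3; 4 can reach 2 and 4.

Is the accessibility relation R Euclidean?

Euclidean: yes — any two successors of a common world are R-related.

Yes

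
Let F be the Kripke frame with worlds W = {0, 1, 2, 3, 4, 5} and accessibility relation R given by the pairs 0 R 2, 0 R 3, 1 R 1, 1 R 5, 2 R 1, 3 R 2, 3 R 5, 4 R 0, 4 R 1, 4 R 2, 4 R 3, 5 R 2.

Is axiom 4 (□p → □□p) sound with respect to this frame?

No

The schema 4 characterises exactly the transitive frames.
Transitive: no — 0 R 2 and 2 R 1, but not 0 R 1.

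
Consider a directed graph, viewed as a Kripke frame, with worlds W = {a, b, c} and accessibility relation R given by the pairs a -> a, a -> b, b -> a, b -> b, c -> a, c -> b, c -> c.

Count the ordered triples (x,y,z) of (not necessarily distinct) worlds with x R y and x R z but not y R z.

Enumerating: (c,a,c), (c,b,c).

2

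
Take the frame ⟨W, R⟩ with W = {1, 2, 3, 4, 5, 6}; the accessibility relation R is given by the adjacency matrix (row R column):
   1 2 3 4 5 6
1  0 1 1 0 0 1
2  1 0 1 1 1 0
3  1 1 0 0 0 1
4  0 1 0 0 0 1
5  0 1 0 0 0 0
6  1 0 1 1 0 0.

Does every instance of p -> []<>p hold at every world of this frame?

Yes

By correspondence theory, B is valid on a frame iff R is symmetric.
Symmetric: yes — every pair in R has its reverse in R.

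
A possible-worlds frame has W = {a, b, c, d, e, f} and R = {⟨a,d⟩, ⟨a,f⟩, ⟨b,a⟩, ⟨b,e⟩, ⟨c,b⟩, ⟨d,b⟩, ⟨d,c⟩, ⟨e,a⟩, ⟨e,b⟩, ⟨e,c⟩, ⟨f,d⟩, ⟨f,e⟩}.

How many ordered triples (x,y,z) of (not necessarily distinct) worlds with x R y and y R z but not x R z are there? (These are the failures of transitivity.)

19

Enumerating: (a,d,b), (a,d,c), (a,f,e), (b,a,d), (b,a,f), (b,e,b), (b,e,c), (c,b,a), (c,b,e), (d,b,a), (d,b,e), (e,a,d), … and 7 more.
Total: 19.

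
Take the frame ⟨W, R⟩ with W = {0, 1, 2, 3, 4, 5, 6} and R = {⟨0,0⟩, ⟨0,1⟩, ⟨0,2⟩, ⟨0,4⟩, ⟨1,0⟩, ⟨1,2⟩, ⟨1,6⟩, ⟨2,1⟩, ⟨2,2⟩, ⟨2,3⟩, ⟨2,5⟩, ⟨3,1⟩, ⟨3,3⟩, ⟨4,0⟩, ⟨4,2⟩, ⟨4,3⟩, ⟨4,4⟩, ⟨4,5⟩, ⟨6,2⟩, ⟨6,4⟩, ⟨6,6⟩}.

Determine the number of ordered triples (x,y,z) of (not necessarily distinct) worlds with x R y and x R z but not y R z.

36

Enumerating: (0,1,1), (0,1,4), (0,2,0), (0,2,4), (0,4,1), (1,0,6), (1,2,0), (1,2,6), (1,6,0), (2,1,1), (2,1,3), (2,1,5), … and 24 more.
Total: 36.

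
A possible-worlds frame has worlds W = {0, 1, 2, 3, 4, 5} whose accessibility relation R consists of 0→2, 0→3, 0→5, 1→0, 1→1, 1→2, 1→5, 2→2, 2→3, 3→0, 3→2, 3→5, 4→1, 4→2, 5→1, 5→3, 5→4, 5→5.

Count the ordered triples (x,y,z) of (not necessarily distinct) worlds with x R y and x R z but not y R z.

25

Enumerating: (0,2,5), (0,3,3), (0,5,2), (1,0,0), (1,0,1), (1,2,0), (1,2,1), (1,2,5), (1,5,0), (1,5,2), (2,3,3), (3,0,0), … and 13 more.
Total: 25.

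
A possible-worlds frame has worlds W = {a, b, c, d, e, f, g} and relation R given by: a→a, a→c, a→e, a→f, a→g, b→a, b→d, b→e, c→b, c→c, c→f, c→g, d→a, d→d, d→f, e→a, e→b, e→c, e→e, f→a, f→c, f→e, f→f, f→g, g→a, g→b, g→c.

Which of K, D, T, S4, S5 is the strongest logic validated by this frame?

D

Serial (axiom D): yes — every world has a successor (e.g. a R a).
Reflexive (axiom T): no — b is not related to itself.
Transitive (axiom 4): no — a R c and c R b, but not a R b.
Euclidean (axiom 5): no — a R c and a R e, but not c R e.
So F validates K, D; T would additionally require R to be reflexive. The strongest is D.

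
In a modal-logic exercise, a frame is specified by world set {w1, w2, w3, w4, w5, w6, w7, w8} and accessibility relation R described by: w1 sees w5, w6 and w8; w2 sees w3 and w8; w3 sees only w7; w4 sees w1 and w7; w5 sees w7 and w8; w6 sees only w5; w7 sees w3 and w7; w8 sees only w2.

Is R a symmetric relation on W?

Symmetric: no — w1 R w5 but not w5 R w1.

No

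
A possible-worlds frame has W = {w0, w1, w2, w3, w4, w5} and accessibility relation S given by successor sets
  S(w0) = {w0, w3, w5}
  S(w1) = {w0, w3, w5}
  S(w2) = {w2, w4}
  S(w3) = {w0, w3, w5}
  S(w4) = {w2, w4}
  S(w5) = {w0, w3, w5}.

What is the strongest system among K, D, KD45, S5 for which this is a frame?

KD45

Serial (axiom D): yes — every world has a successor (e.g. w0 S w0).
Euclidean (axiom 5): yes — any two successors of a common world are S-related.
Transitive (axiom 4): yes — every two-step S-path is closed by a direct edge.
Reflexive (axiom T): no — w1 is not related to itself.
So F validates K, D, KD45; S5 would additionally require S to be reflexive. The strongest is KD45.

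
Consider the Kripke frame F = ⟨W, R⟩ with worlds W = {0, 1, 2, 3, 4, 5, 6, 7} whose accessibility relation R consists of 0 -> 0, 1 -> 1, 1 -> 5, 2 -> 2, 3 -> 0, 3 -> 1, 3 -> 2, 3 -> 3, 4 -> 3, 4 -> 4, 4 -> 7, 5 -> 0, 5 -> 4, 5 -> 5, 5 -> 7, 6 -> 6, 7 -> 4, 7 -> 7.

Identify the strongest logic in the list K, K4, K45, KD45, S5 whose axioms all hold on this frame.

K

Transitive (axiom 4): no — 1 R 5 and 5 R 0, but not 1 R 0.
Euclidean (axiom 5): no — 3 R 0 and 3 R 1, but not 0 R 1.
Serial (axiom D): yes — every world has a successor (e.g. 0 R 0).
Reflexive (axiom T): yes — every world is R-related to itself.
So F validates K; K4 would additionally require R to be transitive. The strongest is K.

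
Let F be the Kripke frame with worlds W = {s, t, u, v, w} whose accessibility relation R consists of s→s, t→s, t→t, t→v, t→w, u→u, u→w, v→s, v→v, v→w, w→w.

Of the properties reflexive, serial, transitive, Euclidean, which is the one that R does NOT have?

Euclidean

Reflexive: yes — every world is R-related to itself.
Serial: yes — every world has a successor (e.g. s R s).
Transitive: yes — every two-step R-path is closed by a direct edge.
Euclidean: no — t R s and t R v, but not s R v.
Only Euclidean fails.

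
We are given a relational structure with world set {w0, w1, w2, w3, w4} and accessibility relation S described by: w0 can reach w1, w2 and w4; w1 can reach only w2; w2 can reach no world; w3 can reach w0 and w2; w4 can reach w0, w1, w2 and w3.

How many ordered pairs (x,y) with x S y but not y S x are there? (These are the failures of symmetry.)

8

Enumerating: (w0,w1), (w0,w2), (w1,w2), (w3,w0), (w3,w2), (w4,w1), (w4,w2), (w4,w3).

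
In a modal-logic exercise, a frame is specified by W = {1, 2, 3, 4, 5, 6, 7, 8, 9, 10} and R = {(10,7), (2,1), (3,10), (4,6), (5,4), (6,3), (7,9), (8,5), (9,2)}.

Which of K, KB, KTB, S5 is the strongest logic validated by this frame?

K

Symmetric (axiom B): no — 10 R 7 but not 7 R 10.
Reflexive (axiom T): no — 1 is not related to itself.
Euclidean (axiom 5): no — 10 R 7 and 10 R 7, but not 7 R 7.
So F validates K; KB would additionally require R to be symmetric. The strongest is K.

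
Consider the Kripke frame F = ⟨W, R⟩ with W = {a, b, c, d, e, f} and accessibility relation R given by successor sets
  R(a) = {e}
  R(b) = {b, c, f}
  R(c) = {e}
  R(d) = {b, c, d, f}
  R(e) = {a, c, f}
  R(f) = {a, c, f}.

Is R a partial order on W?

Reflexive: no — a is not related to itself.
Transitive: no — a R e and e R c, but not a R c.
Antisymmetric: no — a R e and e R a with a ≠ e.
So R is not a partial order.

No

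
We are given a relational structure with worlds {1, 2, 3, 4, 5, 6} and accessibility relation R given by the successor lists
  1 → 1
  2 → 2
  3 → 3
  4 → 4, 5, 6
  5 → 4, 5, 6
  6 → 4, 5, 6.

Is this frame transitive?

Yes

Transitive: yes — every two-step R-path is closed by a direct edge.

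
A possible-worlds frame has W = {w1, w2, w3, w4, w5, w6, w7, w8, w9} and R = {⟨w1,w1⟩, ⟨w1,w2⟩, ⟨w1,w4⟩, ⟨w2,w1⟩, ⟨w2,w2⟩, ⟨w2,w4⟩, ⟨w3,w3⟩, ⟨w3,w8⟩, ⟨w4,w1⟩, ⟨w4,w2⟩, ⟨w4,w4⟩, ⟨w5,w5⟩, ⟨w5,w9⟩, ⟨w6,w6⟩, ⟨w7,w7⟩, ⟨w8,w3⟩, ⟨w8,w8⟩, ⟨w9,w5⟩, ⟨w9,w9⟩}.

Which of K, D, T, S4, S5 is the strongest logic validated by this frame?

Serial (axiom D): yes — every world has a successor (e.g. w1 R w1).
Reflexive (axiom T): yes — every world is R-related to itself.
Transitive (axiom 4): yes — every two-step R-path is closed by a direct edge.
Euclidean (axiom 5): yes — any two successors of a common world are R-related.
So F validates K, D, T, S4, S5. The strongest is S5.

S5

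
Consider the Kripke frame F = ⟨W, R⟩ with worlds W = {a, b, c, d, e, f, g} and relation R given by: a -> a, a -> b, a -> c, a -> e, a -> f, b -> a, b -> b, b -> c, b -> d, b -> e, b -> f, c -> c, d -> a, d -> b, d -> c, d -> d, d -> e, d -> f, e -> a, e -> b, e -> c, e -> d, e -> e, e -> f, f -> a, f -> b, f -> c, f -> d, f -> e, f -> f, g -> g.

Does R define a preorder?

No

Reflexive: yes — every world is R-related to itself.
Transitive: no — a R b and b R d, but not a R d.
So R is not a preorder.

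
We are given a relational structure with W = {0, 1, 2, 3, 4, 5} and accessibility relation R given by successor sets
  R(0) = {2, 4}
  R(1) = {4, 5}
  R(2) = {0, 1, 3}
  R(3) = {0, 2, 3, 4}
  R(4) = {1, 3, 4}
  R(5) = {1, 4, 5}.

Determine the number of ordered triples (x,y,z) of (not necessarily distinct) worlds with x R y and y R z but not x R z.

20

Enumerating: (0,2,0), (0,2,1), (0,2,3), (0,4,1), (0,4,3), (1,4,1), (1,4,3), (1,5,1), (2,0,2), (2,0,4), (2,1,4), (2,1,5), … and 8 more.
Total: 20.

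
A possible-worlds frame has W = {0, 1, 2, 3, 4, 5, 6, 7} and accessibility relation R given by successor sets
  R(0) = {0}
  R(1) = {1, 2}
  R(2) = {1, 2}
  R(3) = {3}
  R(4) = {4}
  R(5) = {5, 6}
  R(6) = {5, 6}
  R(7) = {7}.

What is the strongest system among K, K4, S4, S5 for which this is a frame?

Transitive (axiom 4): yes — every two-step R-path is closed by a direct edge.
Reflexive (axiom T): yes — every world is R-related to itself.
Euclidean (axiom 5): yes — any two successors of a common world are R-related.
So F validates K, K4, S4, S5. The strongest is S5.

S5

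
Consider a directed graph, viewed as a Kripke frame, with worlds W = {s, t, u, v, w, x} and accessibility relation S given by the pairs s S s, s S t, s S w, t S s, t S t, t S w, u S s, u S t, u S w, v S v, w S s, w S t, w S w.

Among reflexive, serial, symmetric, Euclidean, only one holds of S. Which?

Euclidean

Reflexive: no — u is not related to itself.
Serial: no — x has no S-successor.
Symmetric: no — u S s but not s S u.
Euclidean: yes — any two successors of a common world are S-related.
Only Euclidean holds.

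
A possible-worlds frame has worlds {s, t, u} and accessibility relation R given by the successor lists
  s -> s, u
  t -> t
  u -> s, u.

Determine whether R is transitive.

Yes

Transitive: yes — every two-step R-path is closed by a direct edge.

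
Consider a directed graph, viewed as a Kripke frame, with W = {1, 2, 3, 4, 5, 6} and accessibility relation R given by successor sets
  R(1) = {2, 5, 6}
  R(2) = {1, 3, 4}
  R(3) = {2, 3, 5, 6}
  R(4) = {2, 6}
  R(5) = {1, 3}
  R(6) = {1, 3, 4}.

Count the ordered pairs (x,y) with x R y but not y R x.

R is symmetric; there are no such tuples.

0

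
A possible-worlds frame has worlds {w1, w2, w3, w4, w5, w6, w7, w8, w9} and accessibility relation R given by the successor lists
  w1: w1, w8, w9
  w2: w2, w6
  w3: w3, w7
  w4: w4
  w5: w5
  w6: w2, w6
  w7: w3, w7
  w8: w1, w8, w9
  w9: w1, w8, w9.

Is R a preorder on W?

Reflexive: yes — every world is R-related to itself.
Transitive: yes — every two-step R-path is closed by a direct edge.
So R is a preorder.

Yes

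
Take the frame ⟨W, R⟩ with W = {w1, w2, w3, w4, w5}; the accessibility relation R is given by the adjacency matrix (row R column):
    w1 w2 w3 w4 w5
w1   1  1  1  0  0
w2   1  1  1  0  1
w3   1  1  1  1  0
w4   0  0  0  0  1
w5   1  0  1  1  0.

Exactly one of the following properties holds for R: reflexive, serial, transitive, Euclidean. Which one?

serial

Reflexive: no — w4 is not related to itself.
Serial: yes — every world has a successor (e.g. w1 R w1).
Transitive: no — w1 R w2 and w2 R w5, but not w1 R w5.
Euclidean: no — w2 R w1 and w2 R w5, but not w1 R w5.
Only serial holds.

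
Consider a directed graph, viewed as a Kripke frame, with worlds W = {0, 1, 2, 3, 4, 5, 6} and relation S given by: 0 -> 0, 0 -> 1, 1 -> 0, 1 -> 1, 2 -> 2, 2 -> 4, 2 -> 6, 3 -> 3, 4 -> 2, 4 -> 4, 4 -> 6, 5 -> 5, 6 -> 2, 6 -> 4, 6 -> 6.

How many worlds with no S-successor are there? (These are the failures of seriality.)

0

S is serial; there are no such worlds.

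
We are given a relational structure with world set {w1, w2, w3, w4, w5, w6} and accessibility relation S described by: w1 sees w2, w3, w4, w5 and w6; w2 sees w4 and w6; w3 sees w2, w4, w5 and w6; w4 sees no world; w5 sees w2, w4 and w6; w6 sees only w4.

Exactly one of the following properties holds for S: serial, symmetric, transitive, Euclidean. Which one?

transitive

Serial: no — w4 has no S-successor.
Symmetric: no — w1 S w2 but not w2 S w1.
Transitive: yes — every two-step S-path is closed by a direct edge.
Euclidean: no — w1 S w2 and w1 S w3, but not w2 S w3.
Only transitive holds.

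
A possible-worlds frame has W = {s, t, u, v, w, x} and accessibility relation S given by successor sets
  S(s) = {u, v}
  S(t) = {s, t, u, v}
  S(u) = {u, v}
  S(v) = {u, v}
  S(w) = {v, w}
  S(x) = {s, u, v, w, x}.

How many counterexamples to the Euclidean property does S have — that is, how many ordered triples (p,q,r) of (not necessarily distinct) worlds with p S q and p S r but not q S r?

19

Enumerating: (t,s,s), (t,s,t), (t,u,s), (t,u,t), (t,v,s), (t,v,t), (w,v,w), (x,s,s), (x,s,w), (x,s,x), (x,u,s), (x,u,w), … and 7 more.
Total: 19.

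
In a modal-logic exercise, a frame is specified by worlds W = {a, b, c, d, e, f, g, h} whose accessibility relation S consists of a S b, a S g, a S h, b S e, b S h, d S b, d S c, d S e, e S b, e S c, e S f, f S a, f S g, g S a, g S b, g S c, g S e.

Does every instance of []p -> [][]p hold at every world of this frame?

The schema 4 characterises exactly the transitive frames.
Transitive: no — a S b and b S e, but not a S e.

No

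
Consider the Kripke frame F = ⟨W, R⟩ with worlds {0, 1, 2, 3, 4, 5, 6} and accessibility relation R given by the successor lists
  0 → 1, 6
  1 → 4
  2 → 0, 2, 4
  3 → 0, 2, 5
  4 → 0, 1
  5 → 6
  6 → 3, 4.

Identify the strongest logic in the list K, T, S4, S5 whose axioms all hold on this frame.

Reflexive (axiom T): no — 0 is not related to itself.
Transitive (axiom 4): no — 0 R 1 and 1 R 4, but not 0 R 4.
Euclidean (axiom 5): no — 0 R 1 and 0 R 6, but not 1 R 6.
So F validates K; T would additionally require R to be reflexive. The strongest is K.

K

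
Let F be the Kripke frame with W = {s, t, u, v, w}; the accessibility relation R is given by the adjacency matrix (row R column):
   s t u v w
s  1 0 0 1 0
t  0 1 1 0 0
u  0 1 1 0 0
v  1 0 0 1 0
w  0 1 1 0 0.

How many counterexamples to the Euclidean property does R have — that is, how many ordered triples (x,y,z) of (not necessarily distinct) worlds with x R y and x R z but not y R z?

0

R is Euclidean; there are no such tuples.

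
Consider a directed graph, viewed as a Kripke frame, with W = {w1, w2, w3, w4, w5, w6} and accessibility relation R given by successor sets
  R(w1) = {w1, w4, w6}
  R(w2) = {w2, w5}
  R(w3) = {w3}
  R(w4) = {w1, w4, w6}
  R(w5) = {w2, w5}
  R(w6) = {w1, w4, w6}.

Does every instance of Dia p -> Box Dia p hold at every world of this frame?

Axiom 5 corresponds to the accessibility relation being Euclidean.
Euclidean: yes — any two successors of a common world are R-related.

Yes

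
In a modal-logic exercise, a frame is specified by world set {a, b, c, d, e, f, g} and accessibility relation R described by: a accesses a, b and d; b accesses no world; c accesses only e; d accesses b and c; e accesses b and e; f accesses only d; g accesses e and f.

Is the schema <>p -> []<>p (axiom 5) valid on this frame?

The schema 5 characterises exactly the Euclidean frames.
Euclidean: no — a R b and a R d, but not b R d.

No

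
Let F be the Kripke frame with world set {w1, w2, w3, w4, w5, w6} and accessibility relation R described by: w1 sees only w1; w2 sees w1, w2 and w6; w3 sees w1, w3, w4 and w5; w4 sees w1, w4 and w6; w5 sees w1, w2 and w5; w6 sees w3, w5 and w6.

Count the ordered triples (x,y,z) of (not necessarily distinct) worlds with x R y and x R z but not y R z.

Enumerating: (w2,w1,w2), (w2,w1,w6), (w2,w6,w1), (w2,w6,w2), (w3,w1,w3), (w3,w1,w4), (w3,w1,w5), (w3,w4,w3), (w3,w4,w5), (w3,w5,w3), (w3,w5,w4), (w4,w1,w4), … and 9 more.
Total: 21.

21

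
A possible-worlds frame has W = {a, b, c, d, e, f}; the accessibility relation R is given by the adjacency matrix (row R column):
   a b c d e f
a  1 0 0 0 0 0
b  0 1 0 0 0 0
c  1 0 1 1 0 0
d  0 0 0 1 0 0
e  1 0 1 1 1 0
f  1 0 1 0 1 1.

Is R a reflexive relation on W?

Yes

Reflexive: yes — every world is R-related to itself.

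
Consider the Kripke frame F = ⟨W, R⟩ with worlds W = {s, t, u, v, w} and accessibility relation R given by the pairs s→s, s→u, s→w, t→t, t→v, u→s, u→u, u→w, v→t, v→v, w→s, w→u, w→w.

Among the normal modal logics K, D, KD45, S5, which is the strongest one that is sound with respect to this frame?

Serial (axiom D): yes — every world has a successor (e.g. s R s).
Euclidean (axiom 5): yes — any two successors of a common world are R-related.
Transitive (axiom 4): yes — every two-step R-path is closed by a direct edge.
Reflexive (axiom T): yes — every world is R-related to itself.
So F validates K, D, KD45, S5. The strongest is S5.

S5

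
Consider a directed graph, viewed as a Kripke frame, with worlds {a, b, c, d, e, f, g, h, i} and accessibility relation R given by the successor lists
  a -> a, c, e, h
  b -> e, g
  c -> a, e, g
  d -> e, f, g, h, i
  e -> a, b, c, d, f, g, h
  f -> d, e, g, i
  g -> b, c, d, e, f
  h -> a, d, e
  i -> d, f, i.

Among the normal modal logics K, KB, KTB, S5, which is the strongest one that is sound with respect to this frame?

Symmetric (axiom B): yes — every pair in R has its reverse in R.
Reflexive (axiom T): no — b is not related to itself.
Euclidean (axiom 5): no — a R c and a R h, but not c R h.
So F validates K, KB; KTB would additionally require R to be reflexive. The strongest is KB.

KB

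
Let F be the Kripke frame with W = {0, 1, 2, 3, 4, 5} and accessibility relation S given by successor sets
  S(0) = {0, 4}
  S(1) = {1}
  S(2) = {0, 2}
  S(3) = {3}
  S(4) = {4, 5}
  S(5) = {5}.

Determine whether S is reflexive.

Reflexive: yes — every world is S-related to itself.

Yes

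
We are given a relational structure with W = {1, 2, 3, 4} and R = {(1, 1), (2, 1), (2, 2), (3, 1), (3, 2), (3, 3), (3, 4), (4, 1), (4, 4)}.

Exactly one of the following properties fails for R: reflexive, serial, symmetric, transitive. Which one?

Reflexive: yes — every world is R-related to itself.
Serial: yes — every world has a successor (e.g. 1 R 1).
Symmetric: no — 2 R 1 but not 1 R 2.
Transitive: yes — every two-step R-path is closed by a direct edge.
Only symmetric fails.

symmetric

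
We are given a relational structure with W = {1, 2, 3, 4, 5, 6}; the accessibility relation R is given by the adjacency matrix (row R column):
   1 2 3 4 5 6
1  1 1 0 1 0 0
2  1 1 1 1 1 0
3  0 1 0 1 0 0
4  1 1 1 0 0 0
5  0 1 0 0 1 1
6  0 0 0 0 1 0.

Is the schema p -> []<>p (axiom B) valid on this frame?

Yes

The schema B characterises exactly the symmetric frames.
Symmetric: yes — every pair in R has its reverse in R.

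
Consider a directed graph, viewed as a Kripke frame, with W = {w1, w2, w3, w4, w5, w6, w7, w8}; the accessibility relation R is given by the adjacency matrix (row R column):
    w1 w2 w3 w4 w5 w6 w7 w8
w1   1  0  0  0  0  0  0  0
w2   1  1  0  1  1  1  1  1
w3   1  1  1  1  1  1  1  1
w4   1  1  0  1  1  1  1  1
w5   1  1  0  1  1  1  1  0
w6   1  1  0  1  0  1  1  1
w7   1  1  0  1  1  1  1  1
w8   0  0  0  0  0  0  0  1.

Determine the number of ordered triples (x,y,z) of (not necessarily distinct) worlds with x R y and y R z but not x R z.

7

Enumerating: (w5,w2,w8), (w5,w4,w8), (w5,w6,w8), (w5,w7,w8), (w6,w2,w5), (w6,w4,w5), (w6,w7,w5).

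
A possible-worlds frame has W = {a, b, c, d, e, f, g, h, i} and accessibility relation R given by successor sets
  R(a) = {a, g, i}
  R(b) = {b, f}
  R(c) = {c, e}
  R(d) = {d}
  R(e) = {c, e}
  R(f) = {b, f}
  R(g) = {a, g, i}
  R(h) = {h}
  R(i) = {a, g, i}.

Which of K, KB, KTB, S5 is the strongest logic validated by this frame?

S5

Symmetric (axiom B): yes — every pair in R has its reverse in R.
Reflexive (axiom T): yes — every world is R-related to itself.
Euclidean (axiom 5): yes — any two successors of a common world are R-related.
So F validates K, KB, KTB, S5. The strongest is S5.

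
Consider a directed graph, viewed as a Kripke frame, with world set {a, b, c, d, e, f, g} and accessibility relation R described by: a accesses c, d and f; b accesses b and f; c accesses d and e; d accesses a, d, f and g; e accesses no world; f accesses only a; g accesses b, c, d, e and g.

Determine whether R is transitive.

No

Transitive: no — a R c and c R e, but not a R e.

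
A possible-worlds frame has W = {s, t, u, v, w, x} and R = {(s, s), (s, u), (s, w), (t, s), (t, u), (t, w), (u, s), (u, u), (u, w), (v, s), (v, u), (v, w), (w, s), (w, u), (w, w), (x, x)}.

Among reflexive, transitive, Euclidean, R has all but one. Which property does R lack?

reflexive

Reflexive: no — t is not related to itself.
Transitive: yes — every two-step R-path is closed by a direct edge.
Euclidean: yes — any two successors of a common world are R-related.
Only reflexive fails.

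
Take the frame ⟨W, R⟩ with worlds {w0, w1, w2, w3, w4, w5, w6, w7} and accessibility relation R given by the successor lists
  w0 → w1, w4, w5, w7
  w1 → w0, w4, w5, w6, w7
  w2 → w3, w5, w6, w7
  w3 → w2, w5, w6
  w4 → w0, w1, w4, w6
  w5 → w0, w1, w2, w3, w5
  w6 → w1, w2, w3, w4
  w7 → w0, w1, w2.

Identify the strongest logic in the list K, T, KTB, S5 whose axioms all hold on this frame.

K

Reflexive (axiom T): no — w0 is not related to itself.
Symmetric (axiom B): yes — every pair in R has its reverse in R.
Euclidean (axiom 5): no — w0 R w4 and w0 R w5, but not w4 R w5.
So F validates K; T would additionally require R to be reflexive. The strongest is K.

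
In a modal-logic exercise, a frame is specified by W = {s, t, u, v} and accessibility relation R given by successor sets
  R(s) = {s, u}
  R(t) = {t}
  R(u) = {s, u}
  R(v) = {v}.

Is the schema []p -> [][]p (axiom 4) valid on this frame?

Yes

Axiom 4 corresponds to the accessibility relation being transitive.
Transitive: yes — every two-step R-path is closed by a direct edge.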